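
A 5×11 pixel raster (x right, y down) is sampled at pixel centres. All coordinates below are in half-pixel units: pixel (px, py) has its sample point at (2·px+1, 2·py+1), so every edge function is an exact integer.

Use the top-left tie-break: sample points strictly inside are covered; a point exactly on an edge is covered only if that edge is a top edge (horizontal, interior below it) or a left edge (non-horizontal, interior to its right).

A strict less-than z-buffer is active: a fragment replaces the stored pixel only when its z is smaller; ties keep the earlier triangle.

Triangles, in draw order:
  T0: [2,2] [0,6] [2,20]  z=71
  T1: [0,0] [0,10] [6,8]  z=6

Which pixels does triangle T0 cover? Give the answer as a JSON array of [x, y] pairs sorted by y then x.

T0:
  2·area = 36  (B↔C swapped to make it positive)
  edge (2, 2)→(2, 20): d=(0,18) right/bottom  bias=-1
  edge (2, 20)→(0, 6): d=(-2,-14) top-left  bias=+0
  edge (0, 6)→(2, 2): d=(2,-4) top-left  bias=+0
    (0,2)@(1, 5): e=[18,16,2] → █
    (1,2)@(3, 5): e=[-18,44,10] → ·
    (0,3)@(1, 7): e=[18,12,6] → █
    (1,3)@(3, 7): e=[-18,40,14] → ·
    (0,4)@(1, 9): e=[18,8,10] → █
    (1,4)@(3, 9): e=[-18,36,18] → ·
    (0,5)@(1, 11): e=[18,4,14] → █
    (1,5)@(3, 11): e=[-18,32,22] → ·
    (0,6)@(1, 13): e=[18,0,18] → █  [on edge]
    (1,6)@(3, 13): e=[-18,28,26] → ·
    (0,7)@(1, 15): e=[18,-4,22] → ·
  covered (5 px):
    · · · · ·
    · · · · ·
    █ · · · ·
    █ · · · ·
    █ · · · ·
    █ · · · ·
    █ · · · ·
    · · · · ·
    · · · · ·
    · · · · ·
    · · · · ·
T1:
  2·area = 60  (B↔C swapped to make it positive)
  edge (0, 0)→(6, 8): d=(6,8) right/bottom  bias=-1
  edge (6, 8)→(0, 10): d=(-6,2) right/bottom  bias=-1
  edge (0, 10)→(0, 0): d=(0,-10) top-left  bias=+0
    (0,1)@(1, 3): e=[10,40,10] → █
    (1,1)@(3, 3): e=[-6,36,30] → ·
    (0,2)@(1, 5): e=[22,28,10] → █
    (1,2)@(3, 5): e=[6,24,30] → █
    (2,2)@(5, 5): e=[-10,20,50] → ·
    (0,3)@(1, 7): e=[34,16,10] → █
    (2,3)@(5, 7): e=[2,8,50] → █
    (3,3)@(7, 7): e=[-14,4,70] → ·
    (4,3)@(9, 7): e=[-30,0,90] → ·  [on edge]
    (0,4)@(1, 9): e=[46,4,10] → █
    (1,4)@(3, 9): e=[30,0,30] → ·  [on edge]
    (2,4)@(5, 9): e=[14,-4,50] → ·
  covered (7 px):
    · · · · ·
    █ · · · ·
    █ █ · · ·
    █ █ █ · ·
    █ · · · ·
    · · · · ·
    · · · · ·
    · · · · ·
    · · · · ·
    · · · · ·
    · · · · ·

Answer: [[0,2],[0,3],[0,4],[0,5],[0,6]]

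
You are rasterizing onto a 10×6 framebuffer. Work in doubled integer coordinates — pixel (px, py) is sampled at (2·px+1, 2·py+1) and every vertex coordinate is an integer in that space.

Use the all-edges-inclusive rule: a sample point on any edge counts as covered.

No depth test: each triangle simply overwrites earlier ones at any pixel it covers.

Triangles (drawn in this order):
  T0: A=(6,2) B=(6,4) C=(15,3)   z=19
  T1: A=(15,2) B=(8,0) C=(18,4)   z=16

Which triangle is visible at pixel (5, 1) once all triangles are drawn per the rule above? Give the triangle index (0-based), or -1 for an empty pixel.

T0:
  2·area = 18  (B↔C swapped to make it positive)
  edge (6, 2)→(15, 3): d=(9,1) inclusive
  edge (15, 3)→(6, 4): d=(-9,1) inclusive
  edge (6, 4)→(6, 2): d=(0,-2) inclusive
    (3,1)@(7, 3): e=[8,8,2] → #
    (4,1)@(9, 3): e=[6,6,6] → #
    (5,1)@(11, 3): e=[4,4,10] → #
    (6,1)@(13, 3): e=[2,2,14] → #
    (7,1)@(15, 3): e=[0,0,18] → #  [on edge]
    (8,1)@(17, 3): e=[-2,-2,22] → ·
    (3,2)@(7, 5): e=[26,-10,2] → ·
    (4,2)@(9, 5): e=[24,-12,6] → ·
    (5,2)@(11, 5): e=[22,-14,10] → ·
    (6,2)@(13, 5): e=[20,-16,14] → ·
    (7,2)@(15, 5): e=[18,-18,18] → ·
  covered (5 px):
    · · · · · · · · · ·
    · · · # # # # # · ·
    · · · · · · · · · ·
    · · · · · · · · · ·
    · · · · · · · · · ·
    · · · · · · · · · ·
T1:
  2·area = 8  (B↔C swapped to make it positive)
  edge (15, 2)→(18, 4): d=(3,2) inclusive
  edge (18, 4)→(8, 0): d=(-10,-4) inclusive
  edge (8, 0)→(15, 2): d=(7,2) inclusive
    (5,0)@(11, 1): e=[5,2,1] → #
    (6,0)@(13, 1): e=[1,10,-3] → ·
    (5,1)@(11, 3): e=[11,-18,15] → ·
  covered (1 px):
    · · · · · # · · · ·
    · · · · · · · · · ·
    · · · · · · · · · ·
    · · · · · · · · · ·
    · · · · · · · · · ·
    · · · · · · · · · ·

Z-buffer (winner per pixel, '.' = empty):
  . . . . . 1 . . . .
  . . . 0 0 0 0 0 . .
  . . . . . . . . . .
  . . . . . . . . . .
  . . . . . . . . . .
  . . . . . . . . . .

Result: 0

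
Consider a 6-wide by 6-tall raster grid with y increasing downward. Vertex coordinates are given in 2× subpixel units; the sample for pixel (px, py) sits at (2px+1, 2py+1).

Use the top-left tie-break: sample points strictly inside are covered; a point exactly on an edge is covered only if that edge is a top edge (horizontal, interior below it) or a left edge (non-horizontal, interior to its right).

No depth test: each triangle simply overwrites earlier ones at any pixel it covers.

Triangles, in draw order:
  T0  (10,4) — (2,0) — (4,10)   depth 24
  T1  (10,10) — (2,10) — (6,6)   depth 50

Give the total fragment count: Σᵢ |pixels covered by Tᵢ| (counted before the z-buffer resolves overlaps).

T0:
  2·area = 72  (B↔C swapped to make it positive)
  edge (10, 4)→(4, 10): d=(-6,6) right/bottom  bias=-1
  edge (4, 10)→(2, 0): d=(-2,-10) top-left  bias=+0
  edge (2, 0)→(10, 4): d=(8,4) right/bottom  bias=-1
    (1,0)@(3, 1): e=[60,8,4] → █
    (2,0)@(5, 1): e=[48,28,-4] → ·
    (1,1)@(3, 3): e=[48,4,20] → █
    (2,1)@(5, 3): e=[36,24,12] → █
    (3,1)@(7, 3): e=[24,44,4] → █
    (4,1)@(9, 3): e=[12,64,-4] → ·
    (5,1)@(11, 3): e=[0,84,-12] → ·  [on edge]
    (1,2)@(3, 5): e=[36,0,36] → █  [on edge]
    (4,2)@(9, 5): e=[0,60,12] → ·  [on edge]
    (1,3)@(3, 7): e=[24,-4,52] → ·
    (2,3)@(5, 7): e=[12,16,44] → █
    (3,3)@(7, 7): e=[0,36,36] → ·  [on edge]
    (2,4)@(5, 9): e=[0,12,60] → ·  [on edge]
    (1,5)@(3, 11): e=[0,-12,84] → ·  [on edge]
  covered (8 px):
    · █ · · · ·
    · █ █ █ · ·
    · █ █ █ · ·
    · · █ · · ·
    · · · · · ·
    · · · · · ·
T1:
  2·area = 32
  edge (10, 10)→(2, 10): d=(-8,0) right/bottom  bias=-1
  edge (2, 10)→(6, 6): d=(4,-4) top-left  bias=+0
  edge (6, 6)→(10, 10): d=(4,4) right/bottom  bias=-1
    (0,0)@(1, 1): e=[72,-40,0] → ·  [on edge]
    (5,0)@(11, 1): e=[72,0,-40] → ·  [on edge]
    (1,1)@(3, 3): e=[56,-24,0] → ·  [on edge]
    (4,1)@(9, 3): e=[56,0,-24] → ·  [on edge]
    (2,2)@(5, 5): e=[40,-8,0] → ·  [on edge]
    (3,2)@(7, 5): e=[40,0,-8] → ·  [on edge]
    (2,3)@(5, 7): e=[24,0,8] → █  [on edge]
    (3,3)@(7, 7): e=[24,8,0] → ·  [on edge]
    (1,4)@(3, 9): e=[8,0,24] → █  [on edge]
    (3,4)@(7, 9): e=[8,16,8] → █
    (4,4)@(9, 9): e=[8,24,0] → ·  [on edge]
    (0,5)@(1, 11): e=[-8,0,40] → ·  [on edge]
    (5,5)@(11, 11): e=[-8,40,0] → ·  [on edge]
  covered (4 px):
    · · · · · ·
    · · · · · ·
    · · · · · ·
    · · █ · · ·
    · █ █ █ · ·
    · · · · · ·

Final: 12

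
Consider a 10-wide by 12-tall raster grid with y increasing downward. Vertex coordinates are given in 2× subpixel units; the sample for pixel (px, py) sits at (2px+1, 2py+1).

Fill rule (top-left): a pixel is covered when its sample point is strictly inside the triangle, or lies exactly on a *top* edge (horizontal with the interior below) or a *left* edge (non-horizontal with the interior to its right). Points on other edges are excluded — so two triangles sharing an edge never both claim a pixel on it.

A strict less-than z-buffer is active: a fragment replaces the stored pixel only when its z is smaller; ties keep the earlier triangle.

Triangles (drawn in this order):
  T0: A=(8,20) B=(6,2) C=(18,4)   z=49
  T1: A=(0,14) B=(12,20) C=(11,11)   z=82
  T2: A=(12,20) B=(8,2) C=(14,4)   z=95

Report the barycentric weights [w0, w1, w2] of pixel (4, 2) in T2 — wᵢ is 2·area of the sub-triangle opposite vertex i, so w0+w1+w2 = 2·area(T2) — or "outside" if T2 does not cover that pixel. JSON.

T0:
  2·area = 212
  edge (8, 20)→(6, 2): d=(-2,-18) top-left  bias=+0
  edge (6, 2)→(18, 4): d=(12,2) right/bottom  bias=-1
  edge (18, 4)→(8, 20): d=(-10,16) right/bottom  bias=-1
    (3,1)@(7, 3): e=[16,10,186] → █
    (4,1)@(9, 3): e=[52,6,154] → █
    (5,1)@(11, 3): e=[88,2,122] → █
    (6,1)@(13, 3): e=[124,-2,90] → ·
    (3,2)@(7, 5): e=[12,34,166] → █
    (6,2)@(13, 5): e=[120,22,70] → █
    (7,2)@(15, 5): e=[156,18,38] → █
    (8,2)@(17, 5): e=[192,14,6] → █
    (9,2)@(19, 5): e=[228,10,-26] → ·
    (3,3)@(7, 7): e=[8,58,146] → █
    (8,3)@(17, 7): e=[188,38,-14] → ·
    (3,4)@(7, 9): e=[4,82,126] → █
    (3,5)@(7, 11): e=[0,106,106] → █  [on edge]
  covered (27 px):
    · · · · · · · · · ·
    · · · █ █ █ · · · ·
    · · · █ █ █ █ █ █ ·
    · · · █ █ █ █ █ · ·
    · · · █ █ █ █ · · ·
    · · · █ █ █ █ · · ·
    · · · · █ █ · · · ·
    · · · · █ █ · · · ·
    · · · · █ · · · · ·
    · · · · · · · · · ·
    · · · · · · · · · ·
    · · · · · · · · · ·
T1:
  2·area = 102  (B↔C swapped to make it positive)
  edge (0, 14)→(11, 11): d=(11,-3) top-left  bias=+0
  edge (11, 11)→(12, 20): d=(1,9) right/bottom  bias=-1
  edge (12, 20)→(0, 14): d=(-12,-6) top-left  bias=+0
    (5,5)@(11, 11): e=[0,0,102] → ·  [on edge]
    (2,6)@(5, 13): e=[4,56,42] → █
    (3,6)@(7, 13): e=[10,38,54] → █
    (4,6)@(9, 13): e=[16,20,66] → █
    (5,6)@(11, 13): e=[22,2,78] → █
    (6,6)@(13, 13): e=[28,-16,90] → ·
    (1,7)@(3, 15): e=[20,76,6] → █
    (6,7)@(13, 15): e=[50,-14,66] → ·
    (1,8)@(3, 17): e=[42,78,-18] → ·
    (2,8)@(5, 17): e=[48,60,-6] → ·
    (3,8)@(7, 17): e=[54,42,6] → █
    (6,8)@(13, 17): e=[72,-12,42] → ·
  covered (13 px):
    · · · · · · · · · ·
    · · · · · · · · · ·
    · · · · · · · · · ·
    · · · · · · · · · ·
    · · · · · · · · · ·
    · · · · · · · · · ·
    · · █ █ █ █ · · · ·
    · █ █ █ █ █ · · · ·
    · · · █ █ █ · · · ·
    · · · · · █ · · · ·
    · · · · · · · · · ·
    · · · · · · · · · ·
T2:
  2·area = 100
  edge (12, 20)→(8, 2): d=(-4,-18) top-left  bias=+0
  edge (8, 2)→(14, 4): d=(6,2) right/bottom  bias=-1
  edge (14, 4)→(12, 20): d=(-2,16) right/bottom  bias=-1
    (2,0)@(5, 1): e=[-50,0,150] → ·  [on edge]
    (4,1)@(9, 3): e=[14,4,82] → █
    (5,1)@(11, 3): e=[50,0,50] → ·  [on edge]
    (4,2)@(9, 5): e=[6,16,78] → █
    (5,2)@(11, 5): e=[42,12,46] → █
    (6,2)@(13, 5): e=[78,8,14] → █
    (7,2)@(15, 5): e=[114,4,-18] → ·
    (8,2)@(17, 5): e=[150,0,-50] → ·  [on edge]
    (4,3)@(9, 7): e=[-2,28,74] → ·
    (5,3)@(11, 7): e=[34,24,42] → █
    (7,3)@(15, 7): e=[106,16,-22] → ·
    (5,4)@(11, 9): e=[26,36,38] → █
  covered (12 px):
    · · · · · · · · · ·
    · · · · █ · · · · ·
    · · · · █ █ █ · · ·
    · · · · · █ █ · · ·
    · · · · · █ █ · · ·
    · · · · · █ █ · · ·
    · · · · · █ · · · ·
    · · · · · █ · · · ·
    · · · · · · · · · ·
    · · · · · · · · · ·
    · · · · · · · · · ·
    · · · · · · · · · ·

Result: [16,78,6]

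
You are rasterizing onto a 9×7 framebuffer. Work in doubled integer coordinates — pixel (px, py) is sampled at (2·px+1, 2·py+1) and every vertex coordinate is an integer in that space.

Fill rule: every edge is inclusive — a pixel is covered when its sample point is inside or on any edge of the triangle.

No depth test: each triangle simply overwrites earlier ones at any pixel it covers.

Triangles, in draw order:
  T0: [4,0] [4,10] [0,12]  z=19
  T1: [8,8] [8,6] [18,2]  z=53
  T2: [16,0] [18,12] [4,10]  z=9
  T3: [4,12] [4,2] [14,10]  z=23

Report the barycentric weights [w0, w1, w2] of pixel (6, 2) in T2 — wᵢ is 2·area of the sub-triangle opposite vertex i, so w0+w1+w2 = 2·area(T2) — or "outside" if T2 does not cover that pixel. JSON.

T0:
  2·area = 40
  edge (4, 0)→(4, 10): d=(0,10) inclusive
  edge (4, 10)→(0, 12): d=(-4,2) inclusive
  edge (0, 12)→(4, 0): d=(4,-12) inclusive
    (1,1)@(3, 3): e=[10,30,0] → █  [on edge]
    (2,1)@(5, 3): e=[-10,26,24] → ·
    (1,2)@(3, 5): e=[10,22,8] → █
    (2,2)@(5, 5): e=[-10,18,32] → ·
    (1,3)@(3, 7): e=[10,14,16] → █
    (2,3)@(5, 7): e=[-10,10,40] → ·
    (0,4)@(1, 9): e=[30,10,0] → █  [on edge]
    (2,4)@(5, 9): e=[-10,2,48] → ·
    (0,5)@(1, 11): e=[30,2,8] → █
    (1,5)@(3, 11): e=[10,-2,32] → ·
    (0,6)@(1, 13): e=[30,-6,16] → ·
  covered (6 px):
    · · · · · · · · ·
    · █ · · · · · · ·
    · █ · · · · · · ·
    · █ · · · · · · ·
    █ █ · · · · · · ·
    █ · · · · · · · ·
    · · · · · · · · ·
T1:
  2·area = 20
  edge (8, 8)→(8, 6): d=(0,-2) inclusive
  edge (8, 6)→(18, 2): d=(10,-4) inclusive
  edge (18, 2)→(8, 8): d=(-10,6) inclusive
    (5,2)@(11, 5): e=[6,2,12] → █
    (6,2)@(13, 5): e=[10,10,0] → █  [on edge]
    (7,2)@(15, 5): e=[14,18,-12] → ·
    (4,3)@(9, 7): e=[2,14,4] → █
    (5,3)@(11, 7): e=[6,22,-8] → ·
    (6,3)@(13, 7): e=[10,30,-20] → ·
    (4,4)@(9, 9): e=[2,34,-16] → ·
    (1,5)@(3, 11): e=[-10,30,0] → ·  [on edge]
  covered (3 px):
    · · · · · · · · ·
    · · · · · · · · ·
    · · · · · █ █ · ·
    · · · · █ · · · ·
    · · · · · · · · ·
    · · · · · · · · ·
    · · · · · · · · ·
T2:
  2·area = 164
  edge (16, 0)→(18, 12): d=(2,12) inclusive
  edge (18, 12)→(4, 10): d=(-14,-2) inclusive
  edge (4, 10)→(16, 0): d=(12,-10) inclusive
    (7,0)@(15, 1): e=[14,148,2] → █
    (8,0)@(17, 1): e=[-10,152,22] → ·
    (6,1)@(13, 3): e=[42,116,6] → █
    (8,1)@(17, 3): e=[-6,124,46] → ·
    (5,2)@(11, 5): e=[70,84,10] → █
    (8,2)@(17, 5): e=[-2,96,70] → ·
    (4,3)@(9, 7): e=[98,52,14] → █
    (8,3)@(17, 7): e=[2,68,94] → █
    (3,4)@(7, 9): e=[126,20,18] → █
    (3,5)@(7, 11): e=[130,-8,42] → ·
    (4,5)@(9, 11): e=[106,-4,62] → ·
    (5,5)@(11, 11): e=[82,0,82] → █  [on edge]
  covered (21 px):
    · · · · · · · █ ·
    · · · · · · █ █ ·
    · · · · · █ █ █ ·
    · · · · █ █ █ █ █
    · · · █ █ █ █ █ █
    · · · · · █ █ █ █
    · · · · · · · · ·
T3:
  2·area = 100
  edge (4, 12)→(4, 2): d=(0,-10) inclusive
  edge (4, 2)→(14, 10): d=(10,8) inclusive
  edge (14, 10)→(4, 12): d=(-10,2) inclusive
    (2,1)@(5, 3): e=[10,2,88] → █
    (3,1)@(7, 3): e=[30,-14,84] → ·
    (2,2)@(5, 5): e=[10,22,68] → █
    (3,2)@(7, 5): e=[30,6,64] → █
    (4,2)@(9, 5): e=[50,-10,60] → ·
    (2,3)@(5, 7): e=[10,42,48] → █
    (4,3)@(9, 7): e=[50,10,40] → █
    (5,3)@(11, 7): e=[70,-6,36] → ·
    (2,4)@(5, 9): e=[10,62,28] → █
    (5,4)@(11, 9): e=[70,14,16] → █
    (6,4)@(13, 9): e=[90,-2,12] → ·
    (2,5)@(5, 11): e=[10,82,8] → █
    (4,5)@(9, 11): e=[50,50,0] → █  [on edge]
  covered (13 px):
    · · · · · · · · ·
    · · █ · · · · · ·
    · · █ █ · · · · ·
    · · █ █ █ · · · ·
    · · █ █ █ █ · · ·
    · · █ █ █ · · · ·
    · · · · · · · · ·

Result: [88,30,46]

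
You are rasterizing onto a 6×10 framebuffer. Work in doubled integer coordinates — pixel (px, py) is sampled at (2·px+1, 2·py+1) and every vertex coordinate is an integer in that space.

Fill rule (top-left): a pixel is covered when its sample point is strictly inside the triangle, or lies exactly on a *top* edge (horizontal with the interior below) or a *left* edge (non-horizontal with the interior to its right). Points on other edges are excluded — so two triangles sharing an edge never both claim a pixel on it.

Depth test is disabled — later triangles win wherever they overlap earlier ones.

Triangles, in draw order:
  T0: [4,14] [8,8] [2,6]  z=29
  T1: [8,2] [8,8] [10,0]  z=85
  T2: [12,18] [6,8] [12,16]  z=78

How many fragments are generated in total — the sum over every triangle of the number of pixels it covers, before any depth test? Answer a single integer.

T0:
  2·area = 44  (B↔C swapped to make it positive)
  edge (4, 14)→(2, 6): d=(-2,-8) top-left  bias=+0
  edge (2, 6)→(8, 8): d=(6,2) right/bottom  bias=-1
  edge (8, 8)→(4, 14): d=(-4,6) right/bottom  bias=-1
    (1,3)@(3, 7): e=[6,4,34] → #
    (2,3)@(5, 7): e=[22,0,22] → ·  [on edge]
    (1,4)@(3, 9): e=[2,16,26] → #
    (2,4)@(5, 9): e=[18,12,14] → #
    (3,4)@(7, 9): e=[34,8,2] → #
    (4,4)@(9, 9): e=[50,4,-10] → ·
    (5,4)@(11, 9): e=[66,0,-22] → ·  [on edge]
    (1,5)@(3, 11): e=[-2,28,18] → ·
    (2,5)@(5, 11): e=[14,24,6] → #
    (3,5)@(7, 11): e=[30,20,-6] → ·
    (2,6)@(5, 13): e=[10,36,-2] → ·
  covered (5 px):
    · · · · · ·
    · · · · · ·
    · · · · · ·
    · # · · · ·
    · # # # · ·
    · · # · · ·
    · · · · · ·
    · · · · · ·
    · · · · · ·
    · · · · · ·
T1:
  2·area = 12  (B↔C swapped to make it positive)
  edge (8, 2)→(10, 0): d=(2,-2) top-left  bias=+0
  edge (10, 0)→(8, 8): d=(-2,8) right/bottom  bias=-1
  edge (8, 8)→(8, 2): d=(0,-6) top-left  bias=+0
    (4,0)@(9, 1): e=[0,6,6] → #  [on edge]
    (5,0)@(11, 1): e=[4,-10,18] → ·
    (3,1)@(7, 3): e=[0,18,-6] → ·  [on edge]
    (4,1)@(9, 3): e=[4,2,6] → #
    (5,1)@(11, 3): e=[8,-14,18] → ·
    (2,2)@(5, 5): e=[0,30,-18] → ·  [on edge]
    (4,2)@(9, 5): e=[8,-2,6] → ·
    (1,3)@(3, 7): e=[0,42,-30] → ·  [on edge]
    (0,4)@(1, 9): e=[0,54,-42] → ·  [on edge]
  covered (2 px):
    · · · · # ·
    · · · · # ·
    · · · · · ·
    · · · · · ·
    · · · · · ·
    · · · · · ·
    · · · · · ·
    · · · · · ·
    · · · · · ·
    · · · · · ·
T2:
  2·area = 12
  edge (12, 18)→(6, 8): d=(-6,-10) top-left  bias=+0
  edge (6, 8)→(12, 16): d=(6,8) right/bottom  bias=-1
  edge (12, 16)→(12, 18): d=(0,2) right/bottom  bias=-1
    (1,1)@(3, 3): e=[0,-6,18] → ·  [on edge]
    (4,6)@(9, 13): e=[0,6,6] → #  [on edge]
    (5,6)@(11, 13): e=[20,-10,2] → ·
    (4,7)@(9, 15): e=[-12,18,6] → ·
    (5,7)@(11, 15): e=[8,2,2] → #
    (5,8)@(11, 17): e=[-4,14,2] → ·
  covered (2 px):
    · · · · · ·
    · · · · · ·
    · · · · · ·
    · · · · · ·
    · · · · · ·
    · · · · · ·
    · · · · # ·
    · · · · · #
    · · · · · ·
    · · · · · ·

Result: 9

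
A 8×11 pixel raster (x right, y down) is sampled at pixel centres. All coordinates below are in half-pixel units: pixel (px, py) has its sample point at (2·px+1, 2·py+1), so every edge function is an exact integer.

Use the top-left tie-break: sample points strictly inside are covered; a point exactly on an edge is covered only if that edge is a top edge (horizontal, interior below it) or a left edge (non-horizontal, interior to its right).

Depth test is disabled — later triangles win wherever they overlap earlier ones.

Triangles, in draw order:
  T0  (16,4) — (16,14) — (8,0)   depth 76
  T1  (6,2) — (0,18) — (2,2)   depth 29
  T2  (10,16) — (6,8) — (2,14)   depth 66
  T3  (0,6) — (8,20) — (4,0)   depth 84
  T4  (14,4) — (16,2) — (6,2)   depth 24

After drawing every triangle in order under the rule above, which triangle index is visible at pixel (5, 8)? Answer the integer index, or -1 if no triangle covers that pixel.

T0:
  2·area = 80
  edge (16, 4)→(16, 14): d=(0,10) right/bottom  bias=-1
  edge (16, 14)→(8, 0): d=(-8,-14) top-left  bias=+0
  edge (8, 0)→(16, 4): d=(8,4) right/bottom  bias=-1
    (4,0)@(9, 1): e=[70,6,4] → █
    (5,0)@(11, 1): e=[50,34,-4] → ·
    (4,1)@(9, 3): e=[70,-10,20] → ·
    (5,1)@(11, 3): e=[50,18,12] → █
    (6,1)@(13, 3): e=[30,46,4] → █
    (7,1)@(15, 3): e=[10,74,-4] → ·
    (5,2)@(11, 5): e=[50,2,28] → █
    (7,2)@(15, 5): e=[10,58,12] → █
    (5,3)@(11, 7): e=[50,-14,44] → ·
    (6,3)@(13, 7): e=[30,14,36] → █
    (6,4)@(13, 9): e=[30,-2,52] → ·
    (7,4)@(15, 9): e=[10,26,44] → █
  covered (10 px):
    · · · · █ · · ·
    · · · · · █ █ ·
    · · · · · █ █ █
    · · · · · · █ █
    · · · · · · · █
    · · · · · · · █
    · · · · · · · ·
    · · · · · · · ·
    · · · · · · · ·
    · · · · · · · ·
    · · · · · · · ·
T1:
  2·area = 64
  edge (6, 2)→(0, 18): d=(-6,16) right/bottom  bias=-1
  edge (0, 18)→(2, 2): d=(2,-16) top-left  bias=+0
  edge (2, 2)→(6, 2): d=(4,0) top-left  bias=+0
    (1,1)@(3, 3): e=[42,18,4] → █
    (2,1)@(5, 3): e=[10,50,4] → █
    (3,1)@(7, 3): e=[-22,82,4] → ·
    (1,2)@(3, 5): e=[30,22,12] → █
    (2,2)@(5, 5): e=[-2,54,12] → ·
    (1,3)@(3, 7): e=[18,26,20] → █
    (2,3)@(5, 7): e=[-14,58,20] → ·
    (1,4)@(3, 9): e=[6,30,28] → █
    (2,4)@(5, 9): e=[-26,62,28] → ·
    (0,5)@(1, 11): e=[26,2,36] → █
    (1,5)@(3, 11): e=[-6,34,36] → ·
    (0,6)@(1, 13): e=[14,6,44] → █
  covered (8 px):
    · · · · · · · ·
    · █ █ · · · · ·
    · █ · · · · · ·
    · █ · · · · · ·
    · █ · · · · · ·
    █ · · · · · · ·
    █ · · · · · · ·
    █ · · · · · · ·
    · · · · · · · ·
    · · · · · · · ·
    · · · · · · · ·
T2:
  2·area = 56  (B↔C swapped to make it positive)
  edge (10, 16)→(2, 14): d=(-8,-2) top-left  bias=+0
  edge (2, 14)→(6, 8): d=(4,-6) top-left  bias=+0
  edge (6, 8)→(10, 16): d=(4,8) right/bottom  bias=-1
    (2,5)@(5, 11): e=[30,6,20] → █
    (3,5)@(7, 11): e=[34,18,4] → █
    (4,5)@(9, 11): e=[38,30,-12] → ·
    (1,6)@(3, 13): e=[10,2,44] → █
    (4,6)@(9, 13): e=[22,38,-4] → ·
    (1,7)@(3, 15): e=[-6,10,52] → ·
    (2,7)@(5, 15): e=[-2,22,36] → ·
    (3,7)@(7, 15): e=[2,34,20] → █
    (4,7)@(9, 15): e=[6,46,4] → █
    (5,7)@(11, 15): e=[10,58,-12] → ·
    (3,8)@(7, 17): e=[-14,42,28] → ·
    (4,8)@(9, 17): e=[-10,54,12] → ·
  covered (7 px):
    · · · · · · · ·
    · · · · · · · ·
    · · · · · · · ·
    · · · · · · · ·
    · · · · · · · ·
    · · █ █ · · · ·
    · █ █ █ · · · ·
    · · · █ █ · · ·
    · · · · · · · ·
    · · · · · · · ·
    · · · · · · · ·
T3:
  2·area = 104  (B↔C swapped to make it positive)
  edge (0, 6)→(4, 0): d=(4,-6) top-left  bias=+0
  edge (4, 0)→(8, 20): d=(4,20) right/bottom  bias=-1
  edge (8, 20)→(0, 6): d=(-8,-14) top-left  bias=+0
    (1,1)@(3, 3): e=[6,32,66] → █
    (2,1)@(5, 3): e=[18,-8,94] → ·
    (0,2)@(1, 5): e=[2,80,22] → █
    (2,2)@(5, 5): e=[26,0,78] → ·  [on edge]
    (0,3)@(1, 7): e=[10,88,6] → █
    (2,3)@(5, 7): e=[34,8,62] → █
    (3,3)@(7, 7): e=[46,-32,90] → ·
    (0,4)@(1, 9): e=[18,96,-10] → ·
    (1,4)@(3, 9): e=[30,56,18] → █
    (3,4)@(7, 9): e=[54,-24,74] → ·
    (1,5)@(3, 11): e=[38,64,2] → █
    (3,5)@(7, 11): e=[62,-16,58] → ·
    (3,7)@(7, 15): e=[78,0,26] → ·  [on edge]
  covered (12 px):
    · · · · · · · ·
    · █ · · · · · ·
    █ █ · · · · · ·
    █ █ █ · · · · ·
    · █ █ · · · · ·
    · █ █ · · · · ·
    · · █ · · · · ·
    · · · · · · · ·
    · · · █ · · · ·
    · · · · · · · ·
    · · · · · · · ·
T4:
  2·area = 20  (B↔C swapped to make it positive)
  edge (14, 4)→(6, 2): d=(-8,-2) top-left  bias=+0
  edge (6, 2)→(16, 2): d=(10,0) top-left  bias=+0
  edge (16, 2)→(14, 4): d=(-2,2) right/bottom  bias=-1
    (5,1)@(11, 3): e=[2,10,8] → █
    (6,1)@(13, 3): e=[6,10,4] → █
    (7,1)@(15, 3): e=[10,10,0] → ·  [on edge]
    (5,2)@(11, 5): e=[-14,30,4] → ·
    (6,2)@(13, 5): e=[-10,30,0] → ·  [on edge]
    (5,3)@(11, 7): e=[-30,50,0] → ·  [on edge]
    (4,4)@(9, 9): e=[-50,70,0] → ·  [on edge]
    (3,5)@(7, 11): e=[-70,90,0] → ·  [on edge]
    (2,6)@(5, 13): e=[-90,110,0] → ·  [on edge]
    (1,7)@(3, 15): e=[-110,130,0] → ·  [on edge]
    (0,8)@(1, 17): e=[-130,150,0] → ·  [on edge]
  covered (2 px):
    · · · · · · · ·
    · · · · · █ █ ·
    · · · · · · · ·
    · · · · · · · ·
    · · · · · · · ·
    · · · · · · · ·
    · · · · · · · ·
    · · · · · · · ·
    · · · · · · · ·
    · · · · · · · ·
    · · · · · · · ·

Z-buffer (winner per pixel, '.' = empty):
  . . . . 0 . . .
  . 3 1 . . 4 4 .
  3 3 . . . 0 0 0
  3 3 3 . . . 0 0
  . 3 3 . . . . 0
  1 3 3 2 . . . 0
  1 2 3 2 . . . .
  1 . . 2 2 . . .
  . . . 3 . . . .
  . . . . . . . .
  . . . . . . . .

Result: -1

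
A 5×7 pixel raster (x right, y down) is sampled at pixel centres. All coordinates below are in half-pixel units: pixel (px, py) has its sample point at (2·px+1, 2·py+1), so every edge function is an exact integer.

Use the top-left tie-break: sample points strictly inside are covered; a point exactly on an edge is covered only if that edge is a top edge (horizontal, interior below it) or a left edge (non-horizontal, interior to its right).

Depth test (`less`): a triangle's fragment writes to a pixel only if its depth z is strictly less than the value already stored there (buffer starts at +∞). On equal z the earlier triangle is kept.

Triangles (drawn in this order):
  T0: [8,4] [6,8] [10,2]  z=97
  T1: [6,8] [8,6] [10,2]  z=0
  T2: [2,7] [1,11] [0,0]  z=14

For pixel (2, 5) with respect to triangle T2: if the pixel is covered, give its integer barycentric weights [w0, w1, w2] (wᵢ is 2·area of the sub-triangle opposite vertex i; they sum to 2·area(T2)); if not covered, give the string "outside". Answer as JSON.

T0:
  2·area = 4  (B↔C swapped to make it positive)
  edge (8, 4)→(10, 2): d=(2,-2) top-left  bias=+0
  edge (10, 2)→(6, 8): d=(-4,6) right/bottom  bias=-1
  edge (6, 8)→(8, 4): d=(2,-4) top-left  bias=+0
    (4,1)@(9, 3): e=[0,2,2] → X  [on edge]
    (3,2)@(7, 5): e=[0,6,-2] → .  [on edge]
    (4,2)@(9, 5): e=[4,-6,6] → .
    (2,3)@(5, 7): e=[0,10,-6] → .  [on edge]
    (1,4)@(3, 9): e=[0,14,-10] → .  [on edge]
    (0,5)@(1, 11): e=[0,18,-14] → .  [on edge]
  covered (1 px):
    . . . . .
    . . . . X
    . . . . .
    . . . . .
    . . . . .
    . . . . .
    . . . . .
T1:
  2·area = 4  (B↔C swapped to make it positive)
  edge (6, 8)→(10, 2): d=(4,-6) top-left  bias=+0
  edge (10, 2)→(8, 6): d=(-2,4) right/bottom  bias=-1
  edge (8, 6)→(6, 8): d=(-2,2) right/bottom  bias=-1
    (4,2)@(9, 5): e=[6,-2,0] → .  [on edge]
    (3,3)@(7, 7): e=[2,2,0] → .  [on edge]
    (2,4)@(5, 9): e=[-2,6,0] → .  [on edge]
    (1,5)@(3, 11): e=[-6,10,0] → .  [on edge]
    (0,6)@(1, 13): e=[-10,14,0] → .  [on edge]
  covered (0 px):
    . . . . .
    . . . . .
    . . . . .
    . . . . .
    . . . . .
    . . . . .
    . . . . .
T2:
  2·area = 15
  edge (2, 7)→(1, 11): d=(-1,4) right/bottom  bias=-1
  edge (1, 11)→(0, 0): d=(-1,-11) top-left  bias=+0
  edge (0, 0)→(2, 7): d=(2,7) right/bottom  bias=-1
    (1,1)@(3, 3): e=[0,30,-15] → .  [on edge]
    (0,2)@(1, 5): e=[6,6,3] → X
    (1,2)@(3, 5): e=[-2,28,-11] → .
    (0,3)@(1, 7): e=[4,4,7] → X
    (1,3)@(3, 7): e=[-4,26,-7] → .
    (0,4)@(1, 9): e=[2,2,11] → X
    (1,4)@(3, 9): e=[-6,24,-3] → .
    (0,5)@(1, 11): e=[0,0,15] → .  [on edge]
  covered (3 px):
    . . . . .
    . . . . .
    X . . . .
    X . . . .
    X . . . .
    . . . . .
    . . . . .

Final: "outside"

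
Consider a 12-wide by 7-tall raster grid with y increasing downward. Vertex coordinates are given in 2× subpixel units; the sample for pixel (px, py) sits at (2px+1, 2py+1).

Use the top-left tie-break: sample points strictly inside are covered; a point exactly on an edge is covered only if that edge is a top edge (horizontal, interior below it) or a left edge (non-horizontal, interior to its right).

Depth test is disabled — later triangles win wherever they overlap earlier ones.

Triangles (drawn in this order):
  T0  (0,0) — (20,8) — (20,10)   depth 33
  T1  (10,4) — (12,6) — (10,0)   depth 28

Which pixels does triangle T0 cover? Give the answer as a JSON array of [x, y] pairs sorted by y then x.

T0:
  2·area = 40
  edge (0, 0)→(20, 8): d=(20,8) right/bottom  bias=-1
  edge (20, 8)→(20, 10): d=(0,2) right/bottom  bias=-1
  edge (20, 10)→(0, 0): d=(-20,-10) top-left  bias=+0
    (3,1)@(7, 3): e=[4,26,10] → #
    (4,1)@(9, 3): e=[-12,22,30] → ·
    (3,2)@(7, 5): e=[44,26,-30] → ·
    (5,2)@(11, 5): e=[12,18,10] → #
    (6,2)@(13, 5): e=[-4,14,30] → ·
    (5,3)@(11, 7): e=[52,18,-30] → ·
    (7,3)@(15, 7): e=[20,10,10] → #
    (8,3)@(17, 7): e=[4,6,30] → #
    (9,3)@(19, 7): e=[-12,2,50] → ·
    (7,4)@(15, 9): e=[60,10,-30] → ·
    (8,4)@(17, 9): e=[44,6,-10] → ·
    (9,4)@(19, 9): e=[28,2,10] → #
  covered (5 px):
    · · · · · · · · · · · ·
    · · · # · · · · · · · ·
    · · · · · # · · · · · ·
    · · · · · · · # # · · ·
    · · · · · · · · · # · ·
    · · · · · · · · · · · ·
    · · · · · · · · · · · ·
T1:
  2·area = 8  (B↔C swapped to make it positive)
  edge (10, 4)→(10, 0): d=(0,-4) top-left  bias=+0
  edge (10, 0)→(12, 6): d=(2,6) right/bottom  bias=-1
  edge (12, 6)→(10, 4): d=(-2,-2) top-left  bias=+0
    (3,0)@(7, 1): e=[-12,20,0] → ·  [on edge]
    (4,1)@(9, 3): e=[-4,12,0] → ·  [on edge]
    (5,1)@(11, 3): e=[4,0,4] → ·  [on edge]
    (5,2)@(11, 5): e=[4,4,0] → #  [on edge]
    (6,2)@(13, 5): e=[12,-8,4] → ·
    (5,3)@(11, 7): e=[4,8,-4] → ·
    (6,3)@(13, 7): e=[12,-4,0] → ·  [on edge]
    (6,4)@(13, 9): e=[12,0,-4] → ·  [on edge]
    (7,4)@(15, 9): e=[20,-12,0] → ·  [on edge]
    (8,5)@(17, 11): e=[28,-20,0] → ·  [on edge]
    (9,6)@(19, 13): e=[36,-28,0] → ·  [on edge]
  covered (1 px):
    · · · · · · · · · · · ·
    · · · · · · · · · · · ·
    · · · · · # · · · · · ·
    · · · · · · · · · · · ·
    · · · · · · · · · · · ·
    · · · · · · · · · · · ·
    · · · · · · · · · · · ·

Result: [[3,1],[5,2],[7,3],[8,3],[9,4]]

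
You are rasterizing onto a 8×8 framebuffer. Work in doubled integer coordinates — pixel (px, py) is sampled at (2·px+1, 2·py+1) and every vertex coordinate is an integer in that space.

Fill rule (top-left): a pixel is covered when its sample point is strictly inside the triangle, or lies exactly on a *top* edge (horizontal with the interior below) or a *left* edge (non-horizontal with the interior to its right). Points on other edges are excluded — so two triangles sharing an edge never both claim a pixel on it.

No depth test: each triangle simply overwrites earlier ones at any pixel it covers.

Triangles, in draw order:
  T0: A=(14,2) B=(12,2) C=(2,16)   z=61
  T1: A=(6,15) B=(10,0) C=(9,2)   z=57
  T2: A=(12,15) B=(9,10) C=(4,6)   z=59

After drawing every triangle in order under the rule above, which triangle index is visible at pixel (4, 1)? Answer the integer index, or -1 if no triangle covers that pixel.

T0:
  2·area = 28  (B↔C swapped to make it positive)
  edge (14, 2)→(2, 16): d=(-12,14) right/bottom  bias=-1
  edge (2, 16)→(12, 2): d=(10,-14) top-left  bias=+0
  edge (12, 2)→(14, 2): d=(2,0) top-left  bias=+0
    (6,1)@(13, 3): e=[2,24,2] → X
    (7,1)@(15, 3): e=[-26,52,2] → .
    (5,2)@(11, 5): e=[6,16,6] → X
    (6,2)@(13, 5): e=[-22,44,6] → .
    (4,3)@(9, 7): e=[10,8,10] → X
    (5,3)@(11, 7): e=[-18,36,10] → .
    (3,4)@(7, 9): e=[14,0,14] → X  [on edge]
    (4,4)@(9, 9): e=[-14,28,14] → .
    (3,5)@(7, 11): e=[-10,20,18] → .
  covered (4 px):
    . . . . . . . .
    . . . . . . X .
    . . . . . X . .
    . . . . X . . .
    . . . X . . . .
    . . . . . . . .
    . . . . . . . .
    . . . . . . . .
T1:
  2·area = 7  (B↔C swapped to make it positive)
  edge (6, 15)→(9, 2): d=(3,-13) top-left  bias=+0
  edge (9, 2)→(10, 0): d=(1,-2) top-left  bias=+0
  edge (10, 0)→(6, 15): d=(-4,15) right/bottom  bias=-1
    (4,1)@(9, 3): e=[3,1,3] → X
    (5,1)@(11, 3): e=[29,5,-27] → .
    (4,2)@(9, 5): e=[9,3,-5] → .
    (3,5)@(7, 11): e=[1,5,1] → X
    (4,5)@(9, 11): e=[27,9,-29] → .
    (3,6)@(7, 13): e=[7,7,-7] → .
  covered (2 px):
    . . . . . . . .
    . . . . X . . .
    . . . . . . . .
    . . . . . . . .
    . . . . . . . .
    . . . X . . . .
    . . . . . . . .
    . . . . . . . .
T2:
  2·area = 13  (B↔C swapped to make it positive)
  edge (12, 15)→(4, 6): d=(-8,-9) top-left  bias=+0
  edge (4, 6)→(9, 10): d=(5,4) right/bottom  bias=-1
  edge (9, 10)→(12, 15): d=(3,5) right/bottom  bias=-1
    (2,3)@(5, 7): e=[1,1,11] → X
    (3,3)@(7, 7): e=[19,-7,1] → .
    (2,4)@(5, 9): e=[-15,11,17] → .
    (3,4)@(7, 9): e=[3,3,7] → X
    (4,4)@(9, 9): e=[21,-5,-3] → .
    (3,5)@(7, 11): e=[-13,13,13] → .
    (4,5)@(9, 11): e=[5,5,3] → X
    (5,5)@(11, 11): e=[23,-3,-7] → .
    (4,6)@(9, 13): e=[-11,15,9] → .
  covered (3 px):
    . . . . . . . .
    . . . . . . . .
    . . . . . . . .
    . . X . . . . .
    . . . X . . . .
    . . . . X . . .
    . . . . . . . .
    . . . . . . . .

Z-buffer (winner per pixel, '.' = empty):
  . . . . . . . .
  . . . . 1 . 0 .
  . . . . . 0 . .
  . . 2 . 0 . . .
  . . . 2 . . . .
  . . . 1 2 . . .
  . . . . . . . .
  . . . . . . . .

Result: 1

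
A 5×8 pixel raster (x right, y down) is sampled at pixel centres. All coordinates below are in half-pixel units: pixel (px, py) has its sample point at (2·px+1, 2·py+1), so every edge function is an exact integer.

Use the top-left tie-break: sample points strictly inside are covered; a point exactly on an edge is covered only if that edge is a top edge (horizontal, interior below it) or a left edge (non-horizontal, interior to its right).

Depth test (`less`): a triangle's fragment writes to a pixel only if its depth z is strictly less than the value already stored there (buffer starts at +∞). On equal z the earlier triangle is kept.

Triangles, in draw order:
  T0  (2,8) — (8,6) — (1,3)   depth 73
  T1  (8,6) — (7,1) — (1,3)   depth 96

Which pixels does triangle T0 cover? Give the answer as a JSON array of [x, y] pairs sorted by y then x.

T0:
  2·area = 32  (B↔C swapped to make it positive)
  edge (2, 8)→(1, 3): d=(-1,-5) top-left  bias=+0
  edge (1, 3)→(8, 6): d=(7,3) right/bottom  bias=-1
  edge (8, 6)→(2, 8): d=(-6,2) right/bottom  bias=-1
    (0,1)@(1, 3): e=[0,0,32] → ·  [on edge]
    (1,2)@(3, 5): e=[8,8,16] → #
    (2,2)@(5, 5): e=[18,2,12] → #
    (3,2)@(7, 5): e=[28,-4,8] → ·
    (1,3)@(3, 7): e=[6,22,4] → #
    (2,3)@(5, 7): e=[16,16,0] → ·  [on edge]
    (1,4)@(3, 9): e=[4,36,-8] → ·
    (1,6)@(3, 13): e=[0,64,-32] → ·  [on edge]
  covered (3 px):
    · · · · ·
    · · · · ·
    · # # · ·
    · # · · ·
    · · · · ·
    · · · · ·
    · · · · ·
    · · · · ·
T1:
  2·area = 32  (B↔C swapped to make it positive)
  edge (8, 6)→(1, 3): d=(-7,-3) top-left  bias=+0
  edge (1, 3)→(7, 1): d=(6,-2) top-left  bias=+0
  edge (7, 1)→(8, 6): d=(1,5) right/bottom  bias=-1
    (3,0)@(7, 1): e=[32,0,0] → ·  [on edge]
    (0,1)@(1, 3): e=[0,0,32] → #  [on edge]
    (1,1)@(3, 3): e=[6,4,22] → #
    (2,1)@(5, 3): e=[12,8,12] → #
    (3,1)@(7, 3): e=[18,12,2] → #
    (4,1)@(9, 3): e=[24,16,-8] → ·
    (0,2)@(1, 5): e=[-14,12,34] → ·
    (1,2)@(3, 5): e=[-8,16,24] → ·
    (2,2)@(5, 5): e=[-2,20,14] → ·
    (3,2)@(7, 5): e=[4,24,4] → #
    (4,2)@(9, 5): e=[10,28,-6] → ·
    (3,3)@(7, 7): e=[-10,36,6] → ·
    (4,5)@(9, 11): e=[-32,64,0] → ·  [on edge]
  covered (5 px):
    · · · · ·
    # # # # ·
    · · · # ·
    · · · · ·
    · · · · ·
    · · · · ·
    · · · · ·
    · · · · ·

Answer: [[1,2],[2,2],[1,3]]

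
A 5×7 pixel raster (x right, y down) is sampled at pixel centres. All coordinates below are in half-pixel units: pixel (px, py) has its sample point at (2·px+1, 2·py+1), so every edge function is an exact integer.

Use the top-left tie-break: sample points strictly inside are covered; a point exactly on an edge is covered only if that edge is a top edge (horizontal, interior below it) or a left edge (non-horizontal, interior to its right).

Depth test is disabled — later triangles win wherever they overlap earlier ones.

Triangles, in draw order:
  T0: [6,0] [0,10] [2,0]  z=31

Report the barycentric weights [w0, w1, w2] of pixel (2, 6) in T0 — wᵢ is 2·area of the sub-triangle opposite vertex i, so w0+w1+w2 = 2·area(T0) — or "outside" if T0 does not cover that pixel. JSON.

T0:
  2·area = 40
  edge (6, 0)→(0, 10): d=(-6,10) right/bottom  bias=-1
  edge (0, 10)→(2, 0): d=(2,-10) top-left  bias=+0
  edge (2, 0)→(6, 0): d=(4,0) top-left  bias=+0
    (1,0)@(3, 1): e=[24,12,4] → █
    (2,0)@(5, 1): e=[4,32,4] → █
    (3,0)@(7, 1): e=[-16,52,4] → ·
    (1,1)@(3, 3): e=[12,16,12] → █
    (2,1)@(5, 3): e=[-8,36,12] → ·
    (0,2)@(1, 5): e=[20,0,20] → █  [on edge]
    (1,2)@(3, 5): e=[0,20,20] → ·  [on edge]
    (0,3)@(1, 7): e=[8,4,28] → █
    (1,3)@(3, 7): e=[-12,24,28] → ·
    (0,4)@(1, 9): e=[-4,8,36] → ·
  covered (5 px):
    · █ █ · ·
    · █ · · ·
    █ · · · ·
    █ · · · ·
    · · · · ·
    · · · · ·
    · · · · ·

Final: "outside"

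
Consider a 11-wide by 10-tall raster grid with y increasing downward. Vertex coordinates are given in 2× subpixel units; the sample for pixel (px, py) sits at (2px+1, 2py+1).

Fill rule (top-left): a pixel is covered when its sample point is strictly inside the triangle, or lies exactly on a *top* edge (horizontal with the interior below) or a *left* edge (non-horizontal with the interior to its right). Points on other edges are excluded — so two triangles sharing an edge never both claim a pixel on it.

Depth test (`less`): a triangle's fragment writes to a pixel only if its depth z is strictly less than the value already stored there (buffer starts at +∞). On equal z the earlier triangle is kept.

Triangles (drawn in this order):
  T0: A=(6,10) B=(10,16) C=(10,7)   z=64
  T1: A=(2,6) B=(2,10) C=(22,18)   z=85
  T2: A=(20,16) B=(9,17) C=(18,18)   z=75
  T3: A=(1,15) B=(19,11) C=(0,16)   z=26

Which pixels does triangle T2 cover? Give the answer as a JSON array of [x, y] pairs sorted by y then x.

T0:
  2·area = 36  (B↔C swapped to make it positive)
  edge (6, 10)→(10, 7): d=(4,-3) top-left  bias=+0
  edge (10, 7)→(10, 16): d=(0,9) right/bottom  bias=-1
  edge (10, 16)→(6, 10): d=(-4,-6) top-left  bias=+0
    (4,4)@(9, 9): e=[5,9,22] → X
    (5,4)@(11, 9): e=[11,-9,34] → .
    (3,5)@(7, 11): e=[7,27,2] → X
    (5,5)@(11, 11): e=[19,-9,26] → .
    (3,6)@(7, 13): e=[15,27,-6] → .
    (4,6)@(9, 13): e=[21,9,6] → X
    (5,6)@(11, 13): e=[27,-9,18] → .
    (4,7)@(9, 15): e=[29,9,-2] → .
  covered (4 px):
    . . . . . . . . . . .
    . . . . . . . . . . .
    . . . . . . . . . . .
    . . . . . . . . . . .
    . . . . X . . . . . .
    . . . X X . . . . . .
    . . . . X . . . . . .
    . . . . . . . . . . .
    . . . . . . . . . . .
    . . . . . . . . . . .
T1:
  2·area = 80  (B↔C swapped to make it positive)
  edge (2, 6)→(22, 18): d=(20,12) right/bottom  bias=-1
  edge (22, 18)→(2, 10): d=(-20,-8) top-left  bias=+0
  edge (2, 10)→(2, 6): d=(0,-4) top-left  bias=+0
    (1,3)@(3, 7): e=[8,68,4] → X
    (2,3)@(5, 7): e=[-16,84,12] → .
    (1,4)@(3, 9): e=[48,28,4] → X
    (2,4)@(5, 9): e=[24,44,12] → X
    (3,4)@(7, 9): e=[0,60,20] → .  [on edge]
    (1,5)@(3, 11): e=[88,-12,4] → .
    (2,5)@(5, 11): e=[64,4,12] → X
    (3,5)@(7, 11): e=[40,20,20] → X
    (4,5)@(9, 11): e=[16,36,28] → X
    (5,5)@(11, 11): e=[-8,52,36] → .
    (2,6)@(5, 13): e=[104,-36,12] → .
    (3,6)@(7, 13): e=[80,-20,20] → .
    (8,7)@(17, 15): e=[0,20,60] → .  [on edge]
  covered (9 px):
    . . . . . . . . . . .
    . . . . . . . . . . .
    . . . . . . . . . . .
    . X . . . . . . . . .
    . X X . . . . . . . .
    . . X X X . . . . . .
    . . . . . X X . . . .
    . . . . . . . X . . .
    . . . . . . . . . . .
    . . . . . . . . . . .
T2:
  2·area = 20  (B↔C swapped to make it positive)
  edge (20, 16)→(18, 18): d=(-2,2) right/bottom  bias=-1
  edge (18, 18)→(9, 17): d=(-9,-1) top-left  bias=+0
  edge (9, 17)→(20, 16): d=(11,-1) top-left  bias=+0
    (10,7)@(21, 15): e=[0,30,-10] → .  [on edge]
    (4,8)@(9, 17): e=[20,0,0] → X  [on edge]
    (5,8)@(11, 17): e=[16,2,2] → X
    (6,8)@(13, 17): e=[12,4,4] → X
    (7,8)@(15, 17): e=[8,6,6] → X
    (8,8)@(17, 17): e=[4,8,8] → X
    (9,8)@(19, 17): e=[0,10,10] → .  [on edge]
    (4,9)@(9, 19): e=[16,-18,22] → .
    (5,9)@(11, 19): e=[12,-16,24] → .
    (6,9)@(13, 19): e=[8,-14,26] → .
    (7,9)@(15, 19): e=[4,-12,28] → .
    (8,9)@(17, 19): e=[0,-10,30] → .  [on edge]
  covered (5 px):
    . . . . . . . . . . .
    . . . . . . . . . . .
    . . . . . . . . . . .
    . . . . . . . . . . .
    . . . . . . . . . . .
    . . . . . . . . . . .
    . . . . . . . . . . .
    . . . . . . . . . . .
    . . . . X X X X X . .
    . . . . . . . . . . .
T3:
  2·area = 14
  edge (1, 15)→(19, 11): d=(18,-4) top-left  bias=+0
  edge (19, 11)→(0, 16): d=(-19,5) right/bottom  bias=-1
  edge (0, 16)→(1, 15): d=(1,-1) top-left  bias=+0
    (7,0)@(15, 1): e=[-196,210,0] → .  [on edge]
    (6,1)@(13, 3): e=[-168,182,0] → .  [on edge]
    (5,2)@(11, 5): e=[-140,154,0] → .  [on edge]
    (4,3)@(9, 7): e=[-112,126,0] → .  [on edge]
    (3,4)@(7, 9): e=[-84,98,0] → .  [on edge]
    (2,5)@(5, 11): e=[-56,70,0] → .  [on edge]
    (9,5)@(19, 11): e=[0,0,14] → .  [on edge]
    (1,6)@(3, 13): e=[-28,42,0] → .  [on edge]
    (5,6)@(11, 13): e=[4,2,8] → X
    (6,6)@(13, 13): e=[12,-8,10] → .
    (0,7)@(1, 15): e=[0,14,0] → X  [on edge]
    (1,7)@(3, 15): e=[8,4,2] → X
  covered (3 px):
    . . . . . . . . . . .
    . . . . . . . . . . .
    . . . . . . . . . . .
    . . . . . . . . . . .
    . . . . . . . . . . .
    . . . . . . . . . . .
    . . . . . X . . . . .
    X X . . . . . . . . .
    . . . . . . . . . . .
    . . . . . . . . . . .

Answer: [[4,8],[5,8],[6,8],[7,8],[8,8]]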